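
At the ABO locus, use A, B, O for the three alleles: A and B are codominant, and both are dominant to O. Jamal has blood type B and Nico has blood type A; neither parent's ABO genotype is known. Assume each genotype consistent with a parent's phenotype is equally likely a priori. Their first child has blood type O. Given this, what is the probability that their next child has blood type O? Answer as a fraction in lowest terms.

Possible genotypes: Jamal ∈ {BB, BO}; Nico ∈ {AA, AO}.
Weight each parental genotype pair by prior × P(type-O child):
  BO × AO: posterior weight 1; P(next child type O) = 1/4.
Weighted sum = 1/4.

1/4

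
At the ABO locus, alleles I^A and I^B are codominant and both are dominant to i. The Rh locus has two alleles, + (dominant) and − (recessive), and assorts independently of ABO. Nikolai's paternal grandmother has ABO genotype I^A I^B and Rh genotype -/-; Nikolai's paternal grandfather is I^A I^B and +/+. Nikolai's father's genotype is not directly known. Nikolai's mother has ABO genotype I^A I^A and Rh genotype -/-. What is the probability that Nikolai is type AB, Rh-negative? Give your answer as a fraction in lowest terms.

1/4

Nikolai's father's ABO genotype from I^A I^B × I^A I^B: 1/4 I^A I^A, 1/2 I^A I^B, 1/4 I^B I^B.
Crossing each possibility with the mother I^A I^A and summing P(type AB): 1/4·0 + 1/2·1/2 + 1/4·1 = 1/2.
Similarly for Rh via the father's Rh distribution: P(Rh-) = 1/2.
Independent loci: 1/2 × 1/2 = 1/4.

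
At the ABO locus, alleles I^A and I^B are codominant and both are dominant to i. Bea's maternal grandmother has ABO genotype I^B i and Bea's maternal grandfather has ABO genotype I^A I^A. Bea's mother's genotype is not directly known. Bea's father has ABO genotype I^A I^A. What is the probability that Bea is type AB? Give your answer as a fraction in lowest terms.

Bea's mother's ABO genotype from I^B i × I^A I^A: 1/2 I^A I^B, 1/2 I^A i.
Crossing each possibility with the father I^A I^A and summing P(type AB): 1/2·1/2 + 1/2·0 = 1/4.

1/4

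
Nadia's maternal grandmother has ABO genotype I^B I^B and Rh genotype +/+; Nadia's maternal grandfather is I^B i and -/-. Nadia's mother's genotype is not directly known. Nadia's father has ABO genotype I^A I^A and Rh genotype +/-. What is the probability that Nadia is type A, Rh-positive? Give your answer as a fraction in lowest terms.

Nadia's mother's ABO genotype from I^B I^B × I^B i: 1/2 I^B I^B, 1/2 I^B i.
Crossing each possibility with the father I^A I^A and summing P(type A): 1/2·0 + 1/2·1/2 = 1/4.
Similarly for Rh via the mother's Rh distribution: P(Rh+) = 3/4.
Independent loci: 1/4 × 3/4 = 3/16.

3/16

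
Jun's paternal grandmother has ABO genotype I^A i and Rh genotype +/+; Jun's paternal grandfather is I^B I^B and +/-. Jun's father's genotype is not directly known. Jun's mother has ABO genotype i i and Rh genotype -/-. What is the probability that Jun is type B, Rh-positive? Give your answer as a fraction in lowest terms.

3/8

Jun's father's ABO genotype from I^A i × I^B I^B: 1/2 I^A I^B, 1/2 I^B i.
Crossing each possibility with the mother i i and summing P(type B): 1/2·1/2 + 1/2·1/2 = 1/2.
Similarly for Rh via the father's Rh distribution: P(Rh+) = 3/4.
Independent loci: 1/2 × 3/4 = 3/8.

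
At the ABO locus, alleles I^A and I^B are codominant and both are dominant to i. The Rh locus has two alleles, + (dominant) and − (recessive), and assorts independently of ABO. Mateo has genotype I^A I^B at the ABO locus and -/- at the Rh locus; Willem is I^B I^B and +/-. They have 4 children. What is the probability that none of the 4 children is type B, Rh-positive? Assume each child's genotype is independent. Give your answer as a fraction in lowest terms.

81/256

ABO cross I^A I^B × I^B I^B → 1/2 B, 1/2 AB.
Rh cross -/- × +/- → 1/2 Rh+, 1/2 Rh-; so P(type B, Rh-positive) = 1/2 × 1/2 = 1/4 per child.
P(not type B, Rh-positive) = 3/4 for one child; (3/4)^4 = 81/256.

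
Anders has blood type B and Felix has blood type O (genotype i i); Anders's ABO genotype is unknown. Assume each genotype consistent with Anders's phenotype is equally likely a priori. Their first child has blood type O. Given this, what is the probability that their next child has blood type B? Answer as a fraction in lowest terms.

1/2

Possible genotypes: Anders ∈ {I^B I^B, I^B i}; Felix ∈ {i i}.
Weight each parental genotype pair by prior × P(type-O child):
  I^B i × i i: posterior weight 1; P(next child type B) = 1/2.
Weighted sum = 1/2.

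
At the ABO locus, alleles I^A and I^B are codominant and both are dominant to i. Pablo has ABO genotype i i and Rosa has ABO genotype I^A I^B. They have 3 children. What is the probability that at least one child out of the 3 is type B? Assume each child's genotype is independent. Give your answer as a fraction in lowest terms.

ABO cross i i × I^A I^B → 1/2 A, 1/2 B.
So P(type B) = 1/2 per child.
P(none) = (1/2)^3 = 1/8; P(at least one) = 1 − 1/8 = 7/8.

7/8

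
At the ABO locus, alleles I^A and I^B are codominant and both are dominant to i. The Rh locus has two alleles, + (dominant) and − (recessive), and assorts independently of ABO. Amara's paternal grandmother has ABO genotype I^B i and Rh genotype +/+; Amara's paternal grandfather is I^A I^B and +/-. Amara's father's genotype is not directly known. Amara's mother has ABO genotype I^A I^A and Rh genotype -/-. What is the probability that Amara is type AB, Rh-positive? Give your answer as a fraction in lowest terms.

Amara's father's ABO genotype from I^B i × I^A I^B: 1/4 I^A I^B, 1/4 I^A i, 1/4 I^B I^B, 1/4 I^B i.
Crossing each possibility with the mother I^A I^A and summing P(type AB): 1/4·1/2 + 1/4·0 + 1/4·1 + 1/4·1/2 = 1/2.
Similarly for Rh via the father's Rh distribution: P(Rh+) = 3/4.
Independent loci: 1/2 × 3/4 = 3/8.

3/8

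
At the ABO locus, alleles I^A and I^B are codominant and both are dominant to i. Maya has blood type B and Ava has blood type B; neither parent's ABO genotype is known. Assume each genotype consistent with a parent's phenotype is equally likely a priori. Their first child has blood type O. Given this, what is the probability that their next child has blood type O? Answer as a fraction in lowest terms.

Possible genotypes: Maya ∈ {I^B I^B, I^B i}; Ava ∈ {I^B I^B, I^B i}.
Weight each parental genotype pair by prior × P(type-O child):
  I^B i × I^B i: posterior weight 1; P(next child type O) = 1/4.
Weighted sum = 1/4.

1/4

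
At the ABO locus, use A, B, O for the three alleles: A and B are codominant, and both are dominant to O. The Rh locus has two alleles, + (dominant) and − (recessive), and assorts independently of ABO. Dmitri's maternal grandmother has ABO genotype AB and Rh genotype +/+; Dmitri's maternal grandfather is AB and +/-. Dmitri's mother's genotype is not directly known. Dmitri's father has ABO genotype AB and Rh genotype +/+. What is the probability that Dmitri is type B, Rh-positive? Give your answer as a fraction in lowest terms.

1/4

Dmitri's mother's ABO genotype from AB × AB: 1/4 AA, 1/2 AB, 1/4 BB.
Crossing each possibility with the father AB and summing P(type B): 1/4·0 + 1/2·1/4 + 1/4·1/2 = 1/4.
Similarly for Rh via the mother's Rh distribution: P(Rh+) = 1.
Independent loci: 1/4 × 1 = 1/4.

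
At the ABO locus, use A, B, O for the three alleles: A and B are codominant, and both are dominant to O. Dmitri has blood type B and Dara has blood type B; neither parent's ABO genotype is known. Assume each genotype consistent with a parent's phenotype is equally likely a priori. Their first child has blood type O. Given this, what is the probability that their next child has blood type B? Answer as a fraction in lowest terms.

Possible genotypes: Dmitri ∈ {BB, BO}; Dara ∈ {BB, BO}.
Weight each parental genotype pair by prior × P(type-O child):
  BO × BO: posterior weight 1; P(next child type B) = 3/4.
Weighted sum = 3/4.

3/4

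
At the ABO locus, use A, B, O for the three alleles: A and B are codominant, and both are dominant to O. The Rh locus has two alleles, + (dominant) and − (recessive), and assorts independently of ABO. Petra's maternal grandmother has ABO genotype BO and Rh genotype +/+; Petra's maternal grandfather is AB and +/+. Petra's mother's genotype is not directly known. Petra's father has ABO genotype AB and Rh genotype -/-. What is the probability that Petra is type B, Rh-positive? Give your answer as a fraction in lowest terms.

3/8

Petra's mother's ABO genotype from BO × AB: 1/4 AB, 1/4 AO, 1/4 BB, 1/4 BO.
Crossing each possibility with the father AB and summing P(type B): 1/4·1/4 + 1/4·1/4 + 1/4·1/2 + 1/4·1/2 = 3/8.
Similarly for Rh via the mother's Rh distribution: P(Rh+) = 1.
Independent loci: 3/8 × 1 = 3/8.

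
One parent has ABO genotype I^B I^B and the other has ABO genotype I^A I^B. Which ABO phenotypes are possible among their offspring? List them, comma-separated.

B, AB

Gametes from I^B I^B × I^A I^B give offspring ABO genotypes I^A I^B, I^B I^B, i.e. phenotypes B, AB.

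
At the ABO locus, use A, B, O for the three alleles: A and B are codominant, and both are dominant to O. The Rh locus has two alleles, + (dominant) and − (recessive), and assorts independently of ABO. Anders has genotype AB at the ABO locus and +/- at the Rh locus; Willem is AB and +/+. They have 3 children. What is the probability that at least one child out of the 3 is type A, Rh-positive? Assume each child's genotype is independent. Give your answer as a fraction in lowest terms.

37/64

ABO cross AB × AB → 1/4 A, 1/4 B, 1/2 AB.
Rh cross +/- × +/+ → 1 Rh+; so P(type A, Rh-positive) = 1/4 × 1 = 1/4 per child.
P(none) = (3/4)^3 = 27/64; P(at least one) = 1 − 27/64 = 37/64.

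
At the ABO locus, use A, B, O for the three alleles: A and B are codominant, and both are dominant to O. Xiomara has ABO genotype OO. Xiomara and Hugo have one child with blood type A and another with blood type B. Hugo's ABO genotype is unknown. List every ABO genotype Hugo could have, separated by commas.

AB

For each candidate genotype of Hugo, check whether crossing it with OO can produce every observed child phenotype.
  AA → possible child types {A} ✗
  AB → possible child types {A, B} ✓
  AO → possible child types {O, A} ✗
  BB → possible child types {B} ✗
  BO → possible child types {O, B} ✗
  OO → possible child types {O} ✗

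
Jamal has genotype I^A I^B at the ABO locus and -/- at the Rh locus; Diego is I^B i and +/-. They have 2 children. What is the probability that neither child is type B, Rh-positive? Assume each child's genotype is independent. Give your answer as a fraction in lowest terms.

ABO cross I^A I^B × I^B i → 1/4 A, 1/2 B, 1/4 AB.
Rh cross -/- × +/- → 1/2 Rh+, 1/2 Rh-; so P(type B, Rh-positive) = 1/2 × 1/2 = 1/4 per child.
P(not type B, Rh-positive) = 3/4 for one child; (3/4)^2 = 9/16.

9/16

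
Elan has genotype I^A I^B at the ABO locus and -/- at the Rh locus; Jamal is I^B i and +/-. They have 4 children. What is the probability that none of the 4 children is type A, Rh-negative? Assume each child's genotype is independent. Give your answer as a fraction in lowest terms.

2401/4096

ABO cross I^A I^B × I^B i → 1/4 A, 1/2 B, 1/4 AB.
Rh cross -/- × +/- → 1/2 Rh+, 1/2 Rh-; so P(type A, Rh-negative) = 1/4 × 1/2 = 1/8 per child.
P(not type A, Rh-negative) = 7/8 for one child; (7/8)^4 = 2401/4096.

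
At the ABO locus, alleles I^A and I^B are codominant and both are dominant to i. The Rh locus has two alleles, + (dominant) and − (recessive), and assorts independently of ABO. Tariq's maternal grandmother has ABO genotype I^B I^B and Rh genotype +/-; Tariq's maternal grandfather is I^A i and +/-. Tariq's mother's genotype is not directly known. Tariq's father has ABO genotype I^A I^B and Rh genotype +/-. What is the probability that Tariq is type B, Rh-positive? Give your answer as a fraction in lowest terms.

9/32

Tariq's mother's ABO genotype from I^B I^B × I^A i: 1/2 I^A I^B, 1/2 I^B i.
Crossing each possibility with the father I^A I^B and summing P(type B): 1/2·1/4 + 1/2·1/2 = 3/8.
Similarly for Rh via the mother's Rh distribution: P(Rh+) = 3/4.
Independent loci: 3/8 × 3/4 = 9/32.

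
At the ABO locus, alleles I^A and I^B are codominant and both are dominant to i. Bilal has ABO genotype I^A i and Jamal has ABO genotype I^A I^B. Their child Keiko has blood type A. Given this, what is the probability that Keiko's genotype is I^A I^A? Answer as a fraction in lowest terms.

1/2

Cross I^A i × I^A I^B → 1/4 I^A I^A, 1/4 I^A I^B, 1/4 I^A i, 1/4 I^B i.
Type-A genotypes among offspring: I^A I^A (1/4), I^A i (1/4); total 1/2.
P(I^A I^A | type A) = (1/4) / (1/2) = 1/2.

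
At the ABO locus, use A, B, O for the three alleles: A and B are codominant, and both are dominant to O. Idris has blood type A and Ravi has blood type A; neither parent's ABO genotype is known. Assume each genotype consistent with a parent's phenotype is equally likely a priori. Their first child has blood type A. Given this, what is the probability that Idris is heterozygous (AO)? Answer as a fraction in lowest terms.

7/15

Possible genotypes: Idris ∈ {AA, AO}; Ravi ∈ {AA, AO}.
Weight each parental genotype pair by prior × P(type-A child):
  AA × AA: posterior weight 4/15.
  AA × AO: posterior weight 4/15.
  AO × AA: posterior weight 4/15.
  AO × AO: posterior weight 1/5.
Sum the posterior weight over pairs where Idris is AO: 7/15.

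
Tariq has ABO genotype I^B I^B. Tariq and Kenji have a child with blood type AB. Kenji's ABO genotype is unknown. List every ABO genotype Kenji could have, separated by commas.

I^A I^A, I^A I^B, I^A i

For each candidate genotype of Kenji, check whether crossing it with I^B I^B can produce every observed child phenotype.
  I^A I^A → possible child types {AB} ✓
  I^A I^B → possible child types {B, AB} ✓
  I^A i → possible child types {B, AB} ✓
  I^B I^B → possible child types {B} ✗
  I^B i → possible child types {B} ✗
  i i → possible child types {B} ✗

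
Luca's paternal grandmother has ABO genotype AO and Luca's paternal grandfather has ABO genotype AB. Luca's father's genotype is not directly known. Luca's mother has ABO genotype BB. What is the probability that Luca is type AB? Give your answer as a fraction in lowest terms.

1/2

Luca's father's ABO genotype from AO × AB: 1/4 AA, 1/4 AB, 1/4 AO, 1/4 BO.
Crossing each possibility with the mother BB and summing P(type AB): 1/4·1 + 1/4·1/2 + 1/4·1/2 + 1/4·0 = 1/2.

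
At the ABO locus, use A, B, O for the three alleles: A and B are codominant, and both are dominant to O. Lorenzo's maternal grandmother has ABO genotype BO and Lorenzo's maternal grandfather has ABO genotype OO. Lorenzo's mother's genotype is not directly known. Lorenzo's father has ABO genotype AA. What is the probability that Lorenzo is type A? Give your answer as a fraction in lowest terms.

3/4

Lorenzo's mother's ABO genotype from BO × OO: 1/2 BO, 1/2 OO.
Crossing each possibility with the father AA and summing P(type A): 1/2·1/2 + 1/2·1 = 3/4.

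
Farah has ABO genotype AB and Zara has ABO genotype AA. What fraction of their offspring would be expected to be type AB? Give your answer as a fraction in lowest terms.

ABO cross AB × AA → offspring phenotypes: 1/2 A, 1/2 AB.
So P(type AB) = 1/2.

1/2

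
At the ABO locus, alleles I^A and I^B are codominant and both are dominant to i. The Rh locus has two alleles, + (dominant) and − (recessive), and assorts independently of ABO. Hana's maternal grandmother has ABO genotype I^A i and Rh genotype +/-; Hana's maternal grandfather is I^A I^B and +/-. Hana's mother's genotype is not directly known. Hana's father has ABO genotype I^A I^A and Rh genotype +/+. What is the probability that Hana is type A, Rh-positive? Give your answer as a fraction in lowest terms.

3/4

Hana's mother's ABO genotype from I^A i × I^A I^B: 1/4 I^A I^A, 1/4 I^A I^B, 1/4 I^A i, 1/4 I^B i.
Crossing each possibility with the father I^A I^A and summing P(type A): 1/4·1 + 1/4·1/2 + 1/4·1 + 1/4·1/2 = 3/4.
Similarly for Rh via the mother's Rh distribution: P(Rh+) = 1.
Independent loci: 3/4 × 1 = 3/4.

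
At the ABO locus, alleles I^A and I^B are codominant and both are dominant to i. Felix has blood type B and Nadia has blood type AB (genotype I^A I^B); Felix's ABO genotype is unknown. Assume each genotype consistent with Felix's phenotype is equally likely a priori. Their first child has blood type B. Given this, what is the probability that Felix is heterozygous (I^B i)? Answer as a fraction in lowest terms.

Possible genotypes: Felix ∈ {I^B I^B, I^B i}; Nadia ∈ {I^A I^B}.
Weight each parental genotype pair by prior × P(type-B child):
  I^B I^B × I^A I^B: posterior weight 1/2.
  I^B i × I^A I^B: posterior weight 1/2.
Sum the posterior weight over pairs where Felix is I^B i: 1/2.

1/2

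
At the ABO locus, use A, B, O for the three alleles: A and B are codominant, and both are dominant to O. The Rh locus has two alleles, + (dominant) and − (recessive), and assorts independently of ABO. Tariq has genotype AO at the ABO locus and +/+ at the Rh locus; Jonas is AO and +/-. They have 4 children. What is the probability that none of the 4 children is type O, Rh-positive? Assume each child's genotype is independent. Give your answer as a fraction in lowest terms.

ABO cross AO × AO → 1/4 O, 3/4 A.
Rh cross +/+ × +/- → 1 Rh+; so P(type O, Rh-positive) = 1/4 × 1 = 1/4 per child.
P(not type O, Rh-positive) = 3/4 for one child; (3/4)^4 = 81/256.

81/256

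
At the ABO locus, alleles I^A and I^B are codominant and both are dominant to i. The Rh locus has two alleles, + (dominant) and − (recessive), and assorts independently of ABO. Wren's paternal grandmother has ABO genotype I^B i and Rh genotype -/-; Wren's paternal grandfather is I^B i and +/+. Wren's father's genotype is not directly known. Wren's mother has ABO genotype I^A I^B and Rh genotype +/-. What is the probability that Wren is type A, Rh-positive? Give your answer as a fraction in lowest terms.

Wren's father's ABO genotype from I^B i × I^B i: 1/4 I^B I^B, 1/2 I^B i, 1/4 i i.
Crossing each possibility with the mother I^A I^B and summing P(type A): 1/4·0 + 1/2·1/4 + 1/4·1/2 = 1/4.
Similarly for Rh via the father's Rh distribution: P(Rh+) = 3/4.
Independent loci: 1/4 × 3/4 = 3/16.

3/16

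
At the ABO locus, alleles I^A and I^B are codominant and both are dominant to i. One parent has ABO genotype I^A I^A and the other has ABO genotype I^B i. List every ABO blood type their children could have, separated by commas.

Gametes from I^A I^A × I^B i give offspring ABO genotypes I^A I^B, I^A i, i.e. phenotypes A, AB.

A, AB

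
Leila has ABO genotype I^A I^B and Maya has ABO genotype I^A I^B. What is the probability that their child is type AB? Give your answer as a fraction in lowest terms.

1/2

ABO cross I^A I^B × I^A I^B → offspring phenotypes: 1/4 A, 1/4 B, 1/2 AB.
So P(type AB) = 1/2.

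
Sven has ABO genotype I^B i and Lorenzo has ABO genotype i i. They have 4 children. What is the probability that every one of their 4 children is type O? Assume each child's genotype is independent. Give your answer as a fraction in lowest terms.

1/16

ABO cross I^B i × i i → 1/2 O, 1/2 B.
So P(type O) = 1/2 per child.
All 4 independent: (1/2)^4 = 1/16.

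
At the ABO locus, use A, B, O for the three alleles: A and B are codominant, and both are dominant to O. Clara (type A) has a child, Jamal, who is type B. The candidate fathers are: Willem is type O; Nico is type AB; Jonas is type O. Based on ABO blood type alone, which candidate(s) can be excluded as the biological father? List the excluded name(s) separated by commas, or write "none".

Willem, Jonas

A candidate is excluded only if no genotype consistent with his phenotype could produce a type B child with a type A mother.
Willem (type O): no genotype consistent with that phenotype can produce a type-B child with a type-A mother.
Jonas (type O): no genotype consistent with that phenotype can produce a type-B child with a type-A mother.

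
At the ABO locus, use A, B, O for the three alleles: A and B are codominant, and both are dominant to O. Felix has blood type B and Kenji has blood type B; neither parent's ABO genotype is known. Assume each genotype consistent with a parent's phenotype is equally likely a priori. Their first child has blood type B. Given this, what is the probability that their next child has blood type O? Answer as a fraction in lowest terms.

Possible genotypes: Felix ∈ {BB, BO}; Kenji ∈ {BB, BO}.
Weight each parental genotype pair by prior × P(type-B child):
  BB × BB: posterior weight 4/15; P(next child type O) = 0.
  BB × BO: posterior weight 4/15; P(next child type O) = 0.
  BO × BB: posterior weight 4/15; P(next child type O) = 0.
  BO × BO: posterior weight 1/5; P(next child type O) = 1/4.
Weighted sum = 1/20.

1/20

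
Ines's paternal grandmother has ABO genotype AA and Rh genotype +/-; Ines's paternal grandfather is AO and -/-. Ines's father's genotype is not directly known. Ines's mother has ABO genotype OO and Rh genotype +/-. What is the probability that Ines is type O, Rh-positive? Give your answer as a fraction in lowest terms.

Ines's father's ABO genotype from AA × AO: 1/2 AA, 1/2 AO.
Crossing each possibility with the mother OO and summing P(type O): 1/2·0 + 1/2·1/2 = 1/4.
Similarly for Rh via the father's Rh distribution: P(Rh+) = 5/8.
Independent loci: 1/4 × 5/8 = 5/32.

5/32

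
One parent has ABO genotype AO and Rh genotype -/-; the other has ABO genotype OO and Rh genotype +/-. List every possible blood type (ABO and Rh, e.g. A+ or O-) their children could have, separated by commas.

Gametes from AO × OO give offspring ABO genotypes AO, OO, i.e. phenotypes O, A.
Rh cross -/- × +/- → phenotypes Rh+, Rh-.
Combining independently: O+, O-, A+, A-.

O+, O-, A+, A-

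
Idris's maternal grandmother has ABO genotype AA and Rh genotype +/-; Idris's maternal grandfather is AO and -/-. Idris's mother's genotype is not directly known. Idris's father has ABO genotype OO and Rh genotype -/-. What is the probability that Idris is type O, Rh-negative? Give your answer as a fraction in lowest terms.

Idris's mother's ABO genotype from AA × AO: 1/2 AA, 1/2 AO.
Crossing each possibility with the father OO and summing P(type O): 1/2·0 + 1/2·1/2 = 1/4.
Similarly for Rh via the mother's Rh distribution: P(Rh-) = 3/4.
Independent loci: 1/4 × 3/4 = 3/16.

3/16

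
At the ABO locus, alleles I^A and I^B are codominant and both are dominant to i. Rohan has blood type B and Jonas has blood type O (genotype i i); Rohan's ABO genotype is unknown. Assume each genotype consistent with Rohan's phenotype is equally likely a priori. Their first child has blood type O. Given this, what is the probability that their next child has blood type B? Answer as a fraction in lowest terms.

1/2

Possible genotypes: Rohan ∈ {I^B I^B, I^B i}; Jonas ∈ {i i}.
Weight each parental genotype pair by prior × P(type-O child):
  I^B i × i i: posterior weight 1; P(next child type B) = 1/2.
Weighted sum = 1/2.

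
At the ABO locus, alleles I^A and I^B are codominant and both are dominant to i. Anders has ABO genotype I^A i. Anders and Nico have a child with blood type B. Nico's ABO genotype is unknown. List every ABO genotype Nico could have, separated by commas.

I^A I^B, I^B I^B, I^B i

For each candidate genotype of Nico, check whether crossing it with I^A i can produce every observed child phenotype.
  I^A I^A → possible child types {A} ✗
  I^A I^B → possible child types {A, B, AB} ✓
  I^A i → possible child types {O, A} ✗
  I^B I^B → possible child types {B, AB} ✓
  I^B i → possible child types {O, A, B, AB} ✓
  i i → possible child types {O, A} ✗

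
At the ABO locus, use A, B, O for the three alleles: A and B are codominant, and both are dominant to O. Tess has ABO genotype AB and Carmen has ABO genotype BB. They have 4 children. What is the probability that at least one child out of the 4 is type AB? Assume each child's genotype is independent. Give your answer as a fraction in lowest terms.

ABO cross AB × BB → 1/2 B, 1/2 AB.
So P(type AB) = 1/2 per child.
P(none) = (1/2)^4 = 1/16; P(at least one) = 1 − 1/16 = 15/16.

15/16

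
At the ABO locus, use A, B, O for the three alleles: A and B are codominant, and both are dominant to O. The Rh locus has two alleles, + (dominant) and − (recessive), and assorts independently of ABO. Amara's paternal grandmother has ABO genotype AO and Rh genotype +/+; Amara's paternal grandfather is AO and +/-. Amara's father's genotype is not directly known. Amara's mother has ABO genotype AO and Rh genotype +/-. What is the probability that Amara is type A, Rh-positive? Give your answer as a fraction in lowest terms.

Amara's father's ABO genotype from AO × AO: 1/4 AA, 1/2 AO, 1/4 OO.
Crossing each possibility with the mother AO and summing P(type A): 1/4·1 + 1/2·3/4 + 1/4·1/2 = 3/4.
Similarly for Rh via the father's Rh distribution: P(Rh+) = 7/8.
Independent loci: 3/4 × 7/8 = 21/32.

21/32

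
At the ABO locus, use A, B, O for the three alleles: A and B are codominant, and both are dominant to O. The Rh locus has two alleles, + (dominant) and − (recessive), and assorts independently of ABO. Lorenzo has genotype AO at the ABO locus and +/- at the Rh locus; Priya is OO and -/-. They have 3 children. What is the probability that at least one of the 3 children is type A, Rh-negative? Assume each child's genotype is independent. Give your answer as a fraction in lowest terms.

ABO cross AO × OO → 1/2 O, 1/2 A.
Rh cross +/- × -/- → 1/2 Rh+, 1/2 Rh-; so P(type A, Rh-negative) = 1/2 × 1/2 = 1/4 per child.
P(none) = (3/4)^3 = 27/64; P(at least one) = 1 − 27/64 = 37/64.

37/64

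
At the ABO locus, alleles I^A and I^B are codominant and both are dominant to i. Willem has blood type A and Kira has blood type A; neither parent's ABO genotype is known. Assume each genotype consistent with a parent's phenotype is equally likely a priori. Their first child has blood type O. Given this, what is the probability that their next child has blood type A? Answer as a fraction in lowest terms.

Possible genotypes: Willem ∈ {I^A I^A, I^A i}; Kira ∈ {I^A I^A, I^A i}.
Weight each parental genotype pair by prior × P(type-O child):
  I^A i × I^A i: posterior weight 1; P(next child type A) = 3/4.
Weighted sum = 3/4.

3/4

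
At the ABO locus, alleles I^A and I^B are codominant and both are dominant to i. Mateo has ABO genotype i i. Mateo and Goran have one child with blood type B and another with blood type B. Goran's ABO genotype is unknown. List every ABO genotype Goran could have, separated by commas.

For each candidate genotype of Goran, check whether crossing it with i i can produce every observed child phenotype.
  I^A I^A → possible child types {A} ✗
  I^A I^B → possible child types {A, B} ✓
  I^A i → possible child types {O, A} ✗
  I^B I^B → possible child types {B} ✓
  I^B i → possible child types {O, B} ✓
  i i → possible child types {O} ✗

I^A I^B, I^B I^B, I^B i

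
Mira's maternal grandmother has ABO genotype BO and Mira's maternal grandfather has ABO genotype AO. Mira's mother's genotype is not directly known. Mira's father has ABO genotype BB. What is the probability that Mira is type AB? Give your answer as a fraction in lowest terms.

1/4

Mira's mother's ABO genotype from BO × AO: 1/4 AB, 1/4 AO, 1/4 BO, 1/4 OO.
Crossing each possibility with the father BB and summing P(type AB): 1/4·1/2 + 1/4·1/2 + 1/4·0 + 1/4·0 = 1/4.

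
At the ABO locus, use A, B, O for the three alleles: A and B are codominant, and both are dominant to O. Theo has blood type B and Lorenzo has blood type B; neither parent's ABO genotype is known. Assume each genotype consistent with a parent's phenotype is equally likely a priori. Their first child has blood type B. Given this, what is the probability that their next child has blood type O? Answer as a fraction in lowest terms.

1/20

Possible genotypes: Theo ∈ {BB, BO}; Lorenzo ∈ {BB, BO}.
Weight each parental genotype pair by prior × P(type-B child):
  BB × BB: posterior weight 4/15; P(next child type O) = 0.
  BB × BO: posterior weight 4/15; P(next child type O) = 0.
  BO × BB: posterior weight 4/15; P(next child type O) = 0.
  BO × BO: posterior weight 1/5; P(next child type O) = 1/4.
Weighted sum = 1/20.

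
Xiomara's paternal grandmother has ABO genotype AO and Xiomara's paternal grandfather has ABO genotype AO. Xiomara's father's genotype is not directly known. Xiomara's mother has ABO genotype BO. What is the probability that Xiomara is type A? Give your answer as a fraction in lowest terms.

1/4

Xiomara's father's ABO genotype from AO × AO: 1/4 AA, 1/2 AO, 1/4 OO.
Crossing each possibility with the mother BO and summing P(type A): 1/4·1/2 + 1/2·1/4 + 1/4·0 = 1/4.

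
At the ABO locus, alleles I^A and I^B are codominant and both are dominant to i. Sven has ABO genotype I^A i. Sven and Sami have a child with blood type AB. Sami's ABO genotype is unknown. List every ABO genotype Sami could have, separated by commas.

I^A I^B, I^B I^B, I^B i

For each candidate genotype of Sami, check whether crossing it with I^A i can produce every observed child phenotype.
  I^A I^A → possible child types {A} ✗
  I^A I^B → possible child types {A, B, AB} ✓
  I^A i → possible child types {O, A} ✗
  I^B I^B → possible child types {B, AB} ✓
  I^B i → possible child types {O, A, B, AB} ✓
  i i → possible child types {O, A} ✗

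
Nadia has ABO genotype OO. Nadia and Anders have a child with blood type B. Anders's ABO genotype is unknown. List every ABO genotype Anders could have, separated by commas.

For each candidate genotype of Anders, check whether crossing it with OO can produce every observed child phenotype.
  AA → possible child types {A} ✗
  AB → possible child types {A, B} ✓
  AO → possible child types {O, A} ✗
  BB → possible child types {B} ✓
  BO → possible child types {O, B} ✓
  OO → possible child types {O} ✗

AB, BB, BO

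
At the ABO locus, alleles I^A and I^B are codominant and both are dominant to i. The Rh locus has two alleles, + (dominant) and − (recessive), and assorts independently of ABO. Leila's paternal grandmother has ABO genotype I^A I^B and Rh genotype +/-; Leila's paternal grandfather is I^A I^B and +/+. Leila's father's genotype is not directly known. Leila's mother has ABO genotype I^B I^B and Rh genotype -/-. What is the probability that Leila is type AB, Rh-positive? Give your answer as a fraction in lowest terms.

3/8

Leila's father's ABO genotype from I^A I^B × I^A I^B: 1/4 I^A I^A, 1/2 I^A I^B, 1/4 I^B I^B.
Crossing each possibility with the mother I^B I^B and summing P(type AB): 1/4·1 + 1/2·1/2 + 1/4·0 = 1/2.
Similarly for Rh via the father's Rh distribution: P(Rh+) = 3/4.
Independent loci: 1/2 × 3/4 = 3/8.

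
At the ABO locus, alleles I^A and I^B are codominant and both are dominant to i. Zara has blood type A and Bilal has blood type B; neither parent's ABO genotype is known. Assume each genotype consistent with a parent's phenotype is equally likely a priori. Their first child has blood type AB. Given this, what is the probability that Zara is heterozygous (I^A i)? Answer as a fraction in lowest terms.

Possible genotypes: Zara ∈ {I^A I^A, I^A i}; Bilal ∈ {I^B I^B, I^B i}.
Weight each parental genotype pair by prior × P(type-AB child):
  I^A I^A × I^B I^B: posterior weight 4/9.
  I^A I^A × I^B i: posterior weight 2/9.
  I^A i × I^B I^B: posterior weight 2/9.
  I^A i × I^B i: posterior weight 1/9.
Sum the posterior weight over pairs where Zara is I^A i: 1/3.

1/3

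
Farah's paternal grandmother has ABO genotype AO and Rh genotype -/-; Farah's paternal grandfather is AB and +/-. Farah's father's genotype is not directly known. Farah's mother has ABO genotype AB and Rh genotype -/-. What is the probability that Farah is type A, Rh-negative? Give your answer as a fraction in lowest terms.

Farah's father's ABO genotype from AO × AB: 1/4 AA, 1/4 AB, 1/4 AO, 1/4 BO.
Crossing each possibility with the mother AB and summing P(type A): 1/4·1/2 + 1/4·1/4 + 1/4·1/2 + 1/4·1/4 = 3/8.
Similarly for Rh via the father's Rh distribution: P(Rh-) = 3/4.
Independent loci: 3/8 × 3/4 = 9/32.

9/32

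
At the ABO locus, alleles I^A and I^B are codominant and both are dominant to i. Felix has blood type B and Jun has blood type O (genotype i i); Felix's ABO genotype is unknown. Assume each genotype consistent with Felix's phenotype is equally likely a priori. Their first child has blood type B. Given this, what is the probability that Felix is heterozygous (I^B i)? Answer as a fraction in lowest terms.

1/3

Possible genotypes: Felix ∈ {I^B I^B, I^B i}; Jun ∈ {i i}.
Weight each parental genotype pair by prior × P(type-B child):
  I^B I^B × i i: posterior weight 2/3.
  I^B i × i i: posterior weight 1/3.
Sum the posterior weight over pairs where Felix is I^B i: 1/3.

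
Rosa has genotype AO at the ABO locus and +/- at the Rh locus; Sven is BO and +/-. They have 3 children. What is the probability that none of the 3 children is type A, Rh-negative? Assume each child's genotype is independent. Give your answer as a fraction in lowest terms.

ABO cross AO × BO → 1/4 O, 1/4 A, 1/4 B, 1/4 AB.
Rh cross +/- × +/- → 3/4 Rh+, 1/4 Rh-; so P(type A, Rh-negative) = 1/4 × 1/4 = 1/16 per child.
P(not type A, Rh-negative) = 15/16 for one child; (15/16)^3 = 3375/4096.

3375/4096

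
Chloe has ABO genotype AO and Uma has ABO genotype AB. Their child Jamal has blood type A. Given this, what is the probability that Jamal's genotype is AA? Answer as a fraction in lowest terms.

Cross AO × AB → 1/4 AA, 1/4 AB, 1/4 AO, 1/4 BO.
Type-A genotypes among offspring: AA (1/4), AO (1/4); total 1/2.
P(AA | type A) = (1/4) / (1/2) = 1/2.

1/2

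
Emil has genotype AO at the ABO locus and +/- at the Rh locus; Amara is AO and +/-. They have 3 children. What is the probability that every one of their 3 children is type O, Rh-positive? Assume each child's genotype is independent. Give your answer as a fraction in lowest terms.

27/4096

ABO cross AO × AO → 1/4 O, 3/4 A.
Rh cross +/- × +/- → 3/4 Rh+, 1/4 Rh-; so P(type O, Rh-positive) = 1/4 × 3/4 = 3/16 per child.
All 3 independent: (3/16)^3 = 27/4096.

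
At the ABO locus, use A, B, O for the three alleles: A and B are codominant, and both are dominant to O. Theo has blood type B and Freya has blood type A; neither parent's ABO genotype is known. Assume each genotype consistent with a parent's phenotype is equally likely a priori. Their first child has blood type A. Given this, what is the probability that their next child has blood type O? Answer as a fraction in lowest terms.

Possible genotypes: Theo ∈ {BB, BO}; Freya ∈ {AA, AO}.
Weight each parental genotype pair by prior × P(type-A child):
  BO × AA: posterior weight 2/3; P(next child type O) = 0.
  BO × AO: posterior weight 1/3; P(next child type O) = 1/4.
Weighted sum = 1/12.

1/12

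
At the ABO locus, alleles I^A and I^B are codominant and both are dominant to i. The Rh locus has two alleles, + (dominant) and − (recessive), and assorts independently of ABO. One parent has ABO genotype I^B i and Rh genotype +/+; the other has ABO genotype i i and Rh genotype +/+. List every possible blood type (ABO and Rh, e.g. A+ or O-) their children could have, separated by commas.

Gametes from I^B i × i i give offspring ABO genotypes I^B i, i i, i.e. phenotypes O, B.
Rh cross +/+ × +/+ → phenotypes Rh+.
Combining independently: O+, B+.

O+, B+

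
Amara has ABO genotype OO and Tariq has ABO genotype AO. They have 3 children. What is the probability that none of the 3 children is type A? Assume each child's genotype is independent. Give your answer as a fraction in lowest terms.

ABO cross OO × AO → 1/2 O, 1/2 A.
So P(type A) = 1/2 per child.
P(not type A) = 1/2 for one child; (1/2)^3 = 1/8.

1/8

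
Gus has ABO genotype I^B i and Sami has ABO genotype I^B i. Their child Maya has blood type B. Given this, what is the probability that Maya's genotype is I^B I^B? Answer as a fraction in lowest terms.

Cross I^B i × I^B i → 1/4 I^B I^B, 1/2 I^B i, 1/4 i i.
Type-B genotypes among offspring: I^B I^B (1/4), I^B i (1/2); total 3/4.
P(I^B I^B | type B) = (1/4) / (3/4) = 1/3.

1/3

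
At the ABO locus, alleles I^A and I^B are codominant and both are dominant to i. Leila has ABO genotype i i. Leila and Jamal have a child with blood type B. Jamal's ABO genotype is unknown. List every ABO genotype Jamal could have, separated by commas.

I^A I^B, I^B I^B, I^B i

For each candidate genotype of Jamal, check whether crossing it with i i can produce every observed child phenotype.
  I^A I^A → possible child types {A} ✗
  I^A I^B → possible child types {A, B} ✓
  I^A i → possible child types {O, A} ✗
  I^B I^B → possible child types {B} ✓
  I^B i → possible child types {O, B} ✓
  i i → possible child types {O} ✗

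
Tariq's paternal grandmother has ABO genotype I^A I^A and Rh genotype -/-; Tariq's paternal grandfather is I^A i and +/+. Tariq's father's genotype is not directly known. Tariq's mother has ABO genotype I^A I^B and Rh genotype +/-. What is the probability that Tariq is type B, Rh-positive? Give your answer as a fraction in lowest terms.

3/32

Tariq's father's ABO genotype from I^A I^A × I^A i: 1/2 I^A I^A, 1/2 I^A i.
Crossing each possibility with the mother I^A I^B and summing P(type B): 1/2·0 + 1/2·1/4 = 1/8.
Similarly for Rh via the father's Rh distribution: P(Rh+) = 3/4.
Independent loci: 1/8 × 3/4 = 3/32.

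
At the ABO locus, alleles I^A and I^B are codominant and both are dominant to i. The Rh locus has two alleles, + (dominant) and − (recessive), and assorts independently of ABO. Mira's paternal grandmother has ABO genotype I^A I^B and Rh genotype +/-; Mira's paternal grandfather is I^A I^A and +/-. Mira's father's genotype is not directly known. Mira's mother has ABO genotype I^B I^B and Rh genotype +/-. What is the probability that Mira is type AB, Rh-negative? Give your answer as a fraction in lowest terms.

3/16

Mira's father's ABO genotype from I^A I^B × I^A I^A: 1/2 I^A I^A, 1/2 I^A I^B.
Crossing each possibility with the mother I^B I^B and summing P(type AB): 1/2·1 + 1/2·1/2 = 3/4.
Similarly for Rh via the father's Rh distribution: P(Rh-) = 1/4.
Independent loci: 3/4 × 1/4 = 3/16.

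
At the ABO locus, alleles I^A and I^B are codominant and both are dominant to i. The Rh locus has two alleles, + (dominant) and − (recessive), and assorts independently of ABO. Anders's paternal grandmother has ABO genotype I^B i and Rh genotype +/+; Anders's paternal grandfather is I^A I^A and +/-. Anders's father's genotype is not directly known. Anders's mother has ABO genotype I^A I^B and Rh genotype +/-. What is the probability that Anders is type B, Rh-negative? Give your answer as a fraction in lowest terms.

1/32

Anders's father's ABO genotype from I^B i × I^A I^A: 1/2 I^A I^B, 1/2 I^A i.
Crossing each possibility with the mother I^A I^B and summing P(type B): 1/2·1/4 + 1/2·1/4 = 1/4.
Similarly for Rh via the father's Rh distribution: P(Rh-) = 1/8.
Independent loci: 1/4 × 1/8 = 1/32.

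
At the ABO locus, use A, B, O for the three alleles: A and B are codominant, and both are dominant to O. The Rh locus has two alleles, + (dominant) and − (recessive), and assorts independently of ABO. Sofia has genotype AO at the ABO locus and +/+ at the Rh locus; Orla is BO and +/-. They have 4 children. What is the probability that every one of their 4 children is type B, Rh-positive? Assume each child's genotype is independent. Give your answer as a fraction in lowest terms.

ABO cross AO × BO → 1/4 O, 1/4 A, 1/4 B, 1/4 AB.
Rh cross +/+ × +/- → 1 Rh+; so P(type B, Rh-positive) = 1/4 × 1 = 1/4 per child.
All 4 independent: (1/4)^4 = 1/256.

1/256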